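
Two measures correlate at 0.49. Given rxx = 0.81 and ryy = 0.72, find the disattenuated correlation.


r_corrected = rxy / sqrt(rxx * ryy)
= 0.49 / sqrt(0.81 * 0.72)
= 0.49 / sqrt(0.5832)
= 0.49 / 0.763675
r_corrected = 0.6416

0.6416


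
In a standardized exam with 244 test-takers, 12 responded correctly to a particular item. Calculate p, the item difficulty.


Item difficulty p = number correct / total examinees
p = 12 / 244
p = 0.0492

0.0492


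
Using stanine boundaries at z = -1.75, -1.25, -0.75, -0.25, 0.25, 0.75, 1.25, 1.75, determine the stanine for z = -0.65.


Stanine boundaries: [-1.75, -1.25, -0.75, -0.25, 0.25, 0.75, 1.25, 1.75]
z = -0.65
Check each boundary:
  z >= -1.75 -> could be stanine 2
  z >= -1.25 -> could be stanine 3
  z >= -0.75 -> could be stanine 4
  z < -0.25
  z < 0.25
  z < 0.75
  z < 1.25
  z < 1.75
Highest qualifying boundary gives stanine = 4

4


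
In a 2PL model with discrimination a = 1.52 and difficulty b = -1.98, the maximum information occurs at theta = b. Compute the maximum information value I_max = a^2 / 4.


For 2PL, max info at theta = b = -1.98
I_max = a^2 / 4 = 1.52^2 / 4
= 2.3104 / 4
I_max = 0.5776

0.5776


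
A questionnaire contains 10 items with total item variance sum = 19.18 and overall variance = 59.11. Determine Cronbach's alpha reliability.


alpha = (k/(k-1)) * (1 - sum(si^2)/s_total^2)
= (10/9) * (1 - 19.18/59.11)
alpha = 0.7506

0.7506


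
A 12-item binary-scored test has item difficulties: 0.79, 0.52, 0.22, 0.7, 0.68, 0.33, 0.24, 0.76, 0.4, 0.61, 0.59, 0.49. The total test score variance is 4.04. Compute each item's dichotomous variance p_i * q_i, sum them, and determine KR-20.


For each item, compute p_i * q_i:
  Item 1: 0.79 * 0.21 = 0.1659
  Item 2: 0.52 * 0.48 = 0.2496
  Item 3: 0.22 * 0.78 = 0.1716
  Item 4: 0.7 * 0.3 = 0.21
  Item 5: 0.68 * 0.32 = 0.2176
  Item 6: 0.33 * 0.67 = 0.2211
  Item 7: 0.24 * 0.76 = 0.1824
  Item 8: 0.76 * 0.24 = 0.1824
  Item 9: 0.4 * 0.6 = 0.24
  Item 10: 0.61 * 0.39 = 0.2379
  Item 11: 0.59 * 0.41 = 0.2419
  Item 12: 0.49 * 0.51 = 0.2499
Sum(p_i * q_i) = 0.1659 + 0.2496 + 0.1716 + 0.21 + 0.2176 + 0.2211 + 0.1824 + 0.1824 + 0.24 + 0.2379 + 0.2419 + 0.2499 = 2.5703
KR-20 = (k/(k-1)) * (1 - Sum(p_i*q_i) / Var_total)
= (12/11) * (1 - 2.5703/4.04)
= 1.0909 * 0.3638
KR-20 = 0.3969

0.3969


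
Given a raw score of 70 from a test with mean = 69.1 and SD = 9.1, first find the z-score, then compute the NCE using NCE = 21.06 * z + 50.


z = (X - mean) / SD = (70 - 69.1) / 9.1
z = 0.9 / 9.1
z = 0.0989
NCE = NCE = 21.06z + 50
Carry z at full precision (z = 0.9 / 9.1) into the conversion:
NCE = 21.06 * (0.9 / 9.1) + 50 = 18.954 / 9.1 + 50
NCE = 2.0829 + 50
NCE = 52.0829

52.0829


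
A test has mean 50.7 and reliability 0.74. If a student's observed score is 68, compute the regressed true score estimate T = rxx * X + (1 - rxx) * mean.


T_est = rxx * X + (1 - rxx) * mean
T_est = 0.74 * 68 + 0.26 * 50.7
T_est = 50.32 + 13.182
T_est = 63.502

63.502


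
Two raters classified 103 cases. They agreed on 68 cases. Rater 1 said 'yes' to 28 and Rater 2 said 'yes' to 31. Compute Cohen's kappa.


P_o = 68/103 = 0.660194
P_e = (28*31 + 75*72) / 10609 = 0.590819
kappa = (P_o - P_e) / (1 - P_e)
kappa = (0.660194 - 0.590819) / (1 - 0.590819)
kappa = 0.1695

0.1695


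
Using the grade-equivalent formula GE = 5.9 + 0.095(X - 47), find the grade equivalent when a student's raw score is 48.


raw - median = 48 - 47 = 1
slope * diff = 0.095 * 1 = 0.095
GE = 5.9 + 0.095
GE = 5.995

5.995


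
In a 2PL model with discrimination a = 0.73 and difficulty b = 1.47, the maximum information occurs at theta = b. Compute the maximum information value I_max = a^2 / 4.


For 2PL, max info at theta = b = 1.47
I_max = a^2 / 4 = 0.73^2 / 4
= 0.5329 / 4
I_max = 0.1332

0.1332


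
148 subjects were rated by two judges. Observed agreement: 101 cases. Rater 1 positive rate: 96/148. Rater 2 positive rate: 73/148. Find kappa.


P_o = 101/148 = 0.682432
P_e = (96*73 + 52*75) / 21904 = 0.497991
kappa = (P_o - P_e) / (1 - P_e)
kappa = (0.682432 - 0.497991) / (1 - 0.497991)
kappa = 0.3674

0.3674


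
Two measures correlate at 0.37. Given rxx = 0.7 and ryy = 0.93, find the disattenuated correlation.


r_corrected = rxy / sqrt(rxx * ryy)
= 0.37 / sqrt(0.7 * 0.93)
= 0.37 / sqrt(0.651)
= 0.37 / 0.806846
r_corrected = 0.4586

0.4586


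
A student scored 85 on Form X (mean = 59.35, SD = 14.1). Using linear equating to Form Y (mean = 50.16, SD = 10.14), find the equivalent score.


slope = SD_Y / SD_X = 10.14 / 14.1 ~ 0.7191
intercept = mean_Y - slope * mean_X = 50.16 - (10.14 / 14.1) * 59.35 ~ 7.4785
Y = slope * X + intercept. To avoid rounding drift from the rounded slope/intercept, evaluate the equivalent form Y = mean_Y + SD_Y * (X - mean_X) / SD_X at full precision:
Y = 50.16 + 10.14 * (85 - 59.35) / 14.1
Y = 50.16 + 10.14 * 25.65 / 14.1
Y = 50.16 + 260.091 / 14.1
Y = 50.16 + 18.4462
Y = 68.6062

68.6062


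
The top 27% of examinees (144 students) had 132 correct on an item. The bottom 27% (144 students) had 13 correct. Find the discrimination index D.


p_upper = 132/144 = 0.9167
p_lower = 13/144 = 0.0903
D = 0.9167 - 0.0903 = 0.8264

0.8264


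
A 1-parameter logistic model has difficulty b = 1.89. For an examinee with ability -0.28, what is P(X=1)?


theta - b = -0.28 - 1.89 = -2.17
exp(-(theta - b)) = exp(2.17) = 8.7583
P = 1 / (1 + 8.7583)
P = 0.1025

0.1025


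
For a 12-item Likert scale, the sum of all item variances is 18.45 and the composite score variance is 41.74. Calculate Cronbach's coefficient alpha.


alpha = (k/(k-1)) * (1 - sum(si^2)/s_total^2)
= (12/11) * (1 - 18.45/41.74)
alpha = 0.6087

0.6087


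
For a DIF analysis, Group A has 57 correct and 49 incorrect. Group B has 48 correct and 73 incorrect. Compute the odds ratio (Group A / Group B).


Odds_A = 57/49 = 1.1633
Odds_B = 48/73 = 0.6575
OR = Odds_A / Odds_B = 1.1633 / 0.6575
Exactly, OR = (57 * 73) / (49 * 48) = 4161 / 2352
OR = 1.7691

1.7691


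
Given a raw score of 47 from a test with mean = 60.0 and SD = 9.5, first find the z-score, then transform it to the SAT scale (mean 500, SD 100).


z = (X - mean) / SD = (47 - 60.0) / 9.5
z = -13.0 / 9.5
z = -1.3684
SAT-scale = SAT = 500 + 100z
Carry z at full precision (z = -13.0 / 9.5) into the conversion:
SAT-scale = 500 + 100 * (-13.0 / 9.5) = 500 + -1300 / 9.5
SAT-scale = 500 + -136.8421
SAT-scale = 363.1579

363.1579


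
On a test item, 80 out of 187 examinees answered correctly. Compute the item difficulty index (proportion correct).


Item difficulty p = number correct / total examinees
p = 80 / 187
p = 0.4278

0.4278


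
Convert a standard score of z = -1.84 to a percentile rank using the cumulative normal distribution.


CDF(z) = 0.5 * (1 + erf(z/sqrt(2)))
erf(-1.3011) = -0.9342
CDF = 0.0329
Percentile rank = 0.0329 * 100 = 3.29

3.29


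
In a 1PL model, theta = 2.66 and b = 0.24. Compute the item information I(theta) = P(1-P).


P = 1/(1+exp(-(2.66-0.24))) = 0.9183
I = P*(1-P) = 0.9183 * 0.0817
I = 0.075

0.075


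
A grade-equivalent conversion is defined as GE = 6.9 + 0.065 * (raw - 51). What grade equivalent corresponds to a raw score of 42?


raw - median = 42 - 51 = -9
slope * diff = 0.065 * -9 = -0.585
GE = 6.9 + -0.585
GE = 6.315

6.315


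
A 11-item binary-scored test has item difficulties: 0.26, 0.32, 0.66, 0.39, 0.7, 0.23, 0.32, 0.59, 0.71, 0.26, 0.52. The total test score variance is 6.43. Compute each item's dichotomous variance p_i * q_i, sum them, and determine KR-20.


For each item, compute p_i * q_i:
  Item 1: 0.26 * 0.74 = 0.1924
  Item 2: 0.32 * 0.68 = 0.2176
  Item 3: 0.66 * 0.34 = 0.2244
  Item 4: 0.39 * 0.61 = 0.2379
  Item 5: 0.7 * 0.3 = 0.21
  Item 6: 0.23 * 0.77 = 0.1771
  Item 7: 0.32 * 0.68 = 0.2176
  Item 8: 0.59 * 0.41 = 0.2419
  Item 9: 0.71 * 0.29 = 0.2059
  Item 10: 0.26 * 0.74 = 0.1924
  Item 11: 0.52 * 0.48 = 0.2496
Sum(p_i * q_i) = 0.1924 + 0.2176 + 0.2244 + 0.2379 + 0.21 + 0.1771 + 0.2176 + 0.2419 + 0.2059 + 0.1924 + 0.2496 = 2.3668
KR-20 = (k/(k-1)) * (1 - Sum(p_i*q_i) / Var_total)
= (11/10) * (1 - 2.3668/6.43)
= 1.1 * 0.6319
KR-20 = 0.6951

0.6951


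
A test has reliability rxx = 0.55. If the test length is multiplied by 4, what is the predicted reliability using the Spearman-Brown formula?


r_new = (n * rxx) / (1 + (n-1) * rxx)
r_new = (4 * 0.55) / (1 + 3 * 0.55)
r_new = 2.2 / 2.65
r_new = 0.8302

0.8302


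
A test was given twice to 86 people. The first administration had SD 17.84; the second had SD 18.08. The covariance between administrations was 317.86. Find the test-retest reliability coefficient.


r = cov(X,Y) / (SD_X * SD_Y)
r = 317.86 / (17.84 * 18.08)
r = 317.86 / 322.5472
r = 0.9855

0.9855


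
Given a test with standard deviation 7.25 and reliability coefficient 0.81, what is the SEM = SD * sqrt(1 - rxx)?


SEM = SD * sqrt(1 - rxx)
SEM = 7.25 * sqrt(1 - 0.81)
SEM = 7.25 * sqrt(0.19) = 7.25 * 0.43589
SEM = 3.1602

3.1602


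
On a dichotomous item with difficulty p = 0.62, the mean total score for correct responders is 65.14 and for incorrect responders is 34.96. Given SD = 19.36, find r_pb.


q = 1 - p = 0.38
rpb = ((M1 - M0) / SD) * sqrt(p * q)
rpb = ((65.14 - 34.96) / 19.36) * sqrt(0.62 * 0.38)
rpb = 0.7567

0.7567


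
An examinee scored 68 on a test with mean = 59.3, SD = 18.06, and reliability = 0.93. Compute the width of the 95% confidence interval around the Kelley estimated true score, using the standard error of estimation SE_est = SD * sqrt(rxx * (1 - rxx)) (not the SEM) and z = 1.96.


True score estimate = 0.93*68 + 0.07*59.3 = 67.391
SE_est = SD * sqrt(rxx * (1 - rxx)) = 18.06 * sqrt(0.93 * 0.07) = 18.06 * sqrt(0.0651) = 4.607955
CI = T_est +/- z * SE_est, so width = 2 * z * SE_est = 2 * 1.96 * 4.607955
Width = 18.0632

18.0632


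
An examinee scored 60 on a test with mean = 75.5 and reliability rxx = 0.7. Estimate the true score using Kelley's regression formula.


T_est = rxx * X + (1 - rxx) * mean
T_est = 0.7 * 60 + 0.3 * 75.5
T_est = 42.0 + 22.65
T_est = 64.65

64.65


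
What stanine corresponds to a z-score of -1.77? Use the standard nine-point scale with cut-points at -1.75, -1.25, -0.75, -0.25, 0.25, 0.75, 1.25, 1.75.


Stanine boundaries: [-1.75, -1.25, -0.75, -0.25, 0.25, 0.75, 1.25, 1.75]
z = -1.77
Check each boundary:
  z < -1.75
  z < -1.25
  z < -0.75
  z < -0.25
  z < 0.25
  z < 0.75
  z < 1.25
  z < 1.75
Highest qualifying boundary gives stanine = 1

1


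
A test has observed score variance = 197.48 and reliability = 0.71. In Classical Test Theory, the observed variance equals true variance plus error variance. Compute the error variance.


var_true = rxx * var_obs = 0.71 * 197.48 = 140.2108
var_error = var_obs - var_true
var_error = 197.48 - 140.2108
var_error = 57.2692

57.2692


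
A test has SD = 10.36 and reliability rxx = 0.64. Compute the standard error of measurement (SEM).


SEM = SD * sqrt(1 - rxx)
SEM = 10.36 * sqrt(1 - 0.64)
SEM = 10.36 * sqrt(0.36) = 10.36 * 0.6
SEM = 6.216

6.216


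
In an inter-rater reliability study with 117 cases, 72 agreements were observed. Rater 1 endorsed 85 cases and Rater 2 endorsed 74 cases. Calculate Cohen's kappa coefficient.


P_o = 72/117 = 0.615385
P_e = (85*74 + 32*43) / 13689 = 0.560012
kappa = (P_o - P_e) / (1 - P_e)
kappa = (0.615385 - 0.560012) / (1 - 0.560012)
kappa = 0.1259

0.1259


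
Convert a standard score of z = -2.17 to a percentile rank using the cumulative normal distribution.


CDF(z) = 0.5 * (1 + erf(z/sqrt(2)))
erf(-1.5344) = -0.97
CDF = 0.015
Percentile rank = 0.015 * 100 = 1.5

1.5


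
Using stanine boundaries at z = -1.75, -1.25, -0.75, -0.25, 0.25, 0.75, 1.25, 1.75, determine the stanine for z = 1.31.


Stanine boundaries: [-1.75, -1.25, -0.75, -0.25, 0.25, 0.75, 1.25, 1.75]
z = 1.31
Check each boundary:
  z >= -1.75 -> could be stanine 2
  z >= -1.25 -> could be stanine 3
  z >= -0.75 -> could be stanine 4
  z >= -0.25 -> could be stanine 5
  z >= 0.25 -> could be stanine 6
  z >= 0.75 -> could be stanine 7
  z >= 1.25 -> could be stanine 8
  z < 1.75
Highest qualifying boundary gives stanine = 8

8


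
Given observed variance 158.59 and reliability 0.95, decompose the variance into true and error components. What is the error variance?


var_true = rxx * var_obs = 0.95 * 158.59 = 150.6605
var_error = var_obs - var_true
var_error = 158.59 - 150.6605
var_error = 7.9295

7.9295


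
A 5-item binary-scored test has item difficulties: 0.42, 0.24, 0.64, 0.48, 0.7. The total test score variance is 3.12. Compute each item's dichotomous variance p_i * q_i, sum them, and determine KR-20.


For each item, compute p_i * q_i:
  Item 1: 0.42 * 0.58 = 0.2436
  Item 2: 0.24 * 0.76 = 0.1824
  Item 3: 0.64 * 0.36 = 0.2304
  Item 4: 0.48 * 0.52 = 0.2496
  Item 5: 0.7 * 0.3 = 0.21
Sum(p_i * q_i) = 0.2436 + 0.1824 + 0.2304 + 0.2496 + 0.21 = 1.116
KR-20 = (k/(k-1)) * (1 - Sum(p_i*q_i) / Var_total)
= (5/4) * (1 - 1.116/3.12)
= 1.25 * 0.6423
KR-20 = 0.8029

0.8029


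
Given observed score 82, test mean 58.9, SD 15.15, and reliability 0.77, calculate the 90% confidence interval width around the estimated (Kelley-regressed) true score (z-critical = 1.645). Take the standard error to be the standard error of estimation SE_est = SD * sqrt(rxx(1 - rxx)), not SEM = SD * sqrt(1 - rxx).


True score estimate = 0.77*82 + 0.23*58.9 = 76.687
SE_est = SD * sqrt(rxx * (1 - rxx)) = 15.15 * sqrt(0.77 * 0.23) = 15.15 * sqrt(0.1771) = 6.375612
CI = T_est +/- z * SE_est, so width = 2 * z * SE_est = 2 * 1.645 * 6.375612
Width = 20.9758

20.9758


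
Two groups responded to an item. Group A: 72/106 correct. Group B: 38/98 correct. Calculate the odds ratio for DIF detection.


Odds_A = 72/34 = 2.1176
Odds_B = 38/60 = 0.6333
OR = Odds_A / Odds_B = 2.1176 / 0.6333
Exactly, OR = (72 * 60) / (34 * 38) = 4320 / 1292
OR = 3.3437

3.3437


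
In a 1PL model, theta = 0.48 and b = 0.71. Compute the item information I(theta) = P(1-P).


P = 1/(1+exp(-(0.48-0.71))) = 0.4428
I = P*(1-P) = 0.4428 * 0.5572
I = 0.2467

0.2467


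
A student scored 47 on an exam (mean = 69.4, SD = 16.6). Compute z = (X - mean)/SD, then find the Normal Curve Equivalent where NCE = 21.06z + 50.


z = (X - mean) / SD = (47 - 69.4) / 16.6
z = -22.4 / 16.6
z = -1.3494
NCE = NCE = 21.06z + 50
Carry z at full precision (z = -22.4 / 16.6) into the conversion:
NCE = 21.06 * (-22.4 / 16.6) + 50 = -471.744 / 16.6 + 50
NCE = -28.4183 + 50
NCE = 21.5817

21.5817


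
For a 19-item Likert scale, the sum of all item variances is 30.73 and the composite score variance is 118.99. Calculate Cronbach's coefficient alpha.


alpha = (k/(k-1)) * (1 - sum(si^2)/s_total^2)
= (19/18) * (1 - 30.73/118.99)
alpha = 0.783

0.783


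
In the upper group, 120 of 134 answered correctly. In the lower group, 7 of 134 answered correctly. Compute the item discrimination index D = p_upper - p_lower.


p_upper = 120/134 = 0.8955
p_lower = 7/134 = 0.0522
D = 0.8955 - 0.0522 = 0.8433

0.8433


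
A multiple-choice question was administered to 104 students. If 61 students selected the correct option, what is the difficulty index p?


Item difficulty p = number correct / total examinees
p = 61 / 104
p = 0.5865

0.5865


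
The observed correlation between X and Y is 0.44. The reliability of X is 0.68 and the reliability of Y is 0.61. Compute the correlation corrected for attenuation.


r_corrected = rxy / sqrt(rxx * ryy)
= 0.44 / sqrt(0.68 * 0.61)
= 0.44 / sqrt(0.4148)
= 0.44 / 0.64405
r_corrected = 0.6832

0.6832


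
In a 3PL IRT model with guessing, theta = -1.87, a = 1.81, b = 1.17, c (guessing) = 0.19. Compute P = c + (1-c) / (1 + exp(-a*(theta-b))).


logit = 1.81*(-1.87 - 1.17) = -5.5024
P* = 1/(1 + exp(--5.5024)) = 0.0041
P = 0.19 + (1 - 0.19) * 0.0041
P = 0.1933

0.1933


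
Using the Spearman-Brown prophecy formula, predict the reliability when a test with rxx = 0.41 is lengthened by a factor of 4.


r_new = (n * rxx) / (1 + (n-1) * rxx)
r_new = (4 * 0.41) / (1 + 3 * 0.41)
r_new = 1.64 / 2.23
r_new = 0.7354

0.7354


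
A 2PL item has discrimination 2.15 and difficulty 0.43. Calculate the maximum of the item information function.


For 2PL, max info at theta = b = 0.43
I_max = a^2 / 4 = 2.15^2 / 4
= 4.6225 / 4
I_max = 1.1556

1.1556


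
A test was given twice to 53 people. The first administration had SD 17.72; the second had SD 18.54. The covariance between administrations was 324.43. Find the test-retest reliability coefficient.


r = cov(X,Y) / (SD_X * SD_Y)
r = 324.43 / (17.72 * 18.54)
r = 324.43 / 328.5288
r = 0.9875

0.9875


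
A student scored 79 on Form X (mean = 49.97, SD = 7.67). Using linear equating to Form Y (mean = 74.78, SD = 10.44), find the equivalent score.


slope = SD_Y / SD_X = 10.44 / 7.67 ~ 1.3611
intercept = mean_Y - slope * mean_X = 74.78 - (10.44 / 7.67) * 49.97 ~ 6.7635
Y = slope * X + intercept. To avoid rounding drift from the rounded slope/intercept, evaluate the equivalent form Y = mean_Y + SD_Y * (X - mean_X) / SD_X at full precision:
Y = 74.78 + 10.44 * (79 - 49.97) / 7.67
Y = 74.78 + 10.44 * 29.03 / 7.67
Y = 74.78 + 303.0732 / 7.67
Y = 74.78 + 39.5141
Y = 114.2941

114.2941


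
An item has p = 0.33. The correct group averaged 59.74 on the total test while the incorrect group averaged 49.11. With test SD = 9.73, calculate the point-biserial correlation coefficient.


q = 1 - p = 0.67
rpb = ((M1 - M0) / SD) * sqrt(p * q)
rpb = ((59.74 - 49.11) / 9.73) * sqrt(0.33 * 0.67)
rpb = 0.5137

0.5137


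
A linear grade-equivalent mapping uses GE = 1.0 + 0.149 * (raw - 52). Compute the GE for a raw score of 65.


raw - median = 65 - 52 = 13
slope * diff = 0.149 * 13 = 1.937
GE = 1.0 + 1.937
GE = 2.937

2.937


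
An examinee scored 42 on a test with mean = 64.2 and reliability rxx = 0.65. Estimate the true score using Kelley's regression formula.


T_est = rxx * X + (1 - rxx) * mean
T_est = 0.65 * 42 + 0.35 * 64.2
T_est = 27.3 + 22.47
T_est = 49.77

49.77


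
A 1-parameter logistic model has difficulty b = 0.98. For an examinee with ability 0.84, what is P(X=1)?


theta - b = 0.84 - 0.98 = -0.14
exp(-(theta - b)) = exp(0.14) = 1.1503
P = 1 / (1 + 1.1503)
P = 0.4651

0.4651


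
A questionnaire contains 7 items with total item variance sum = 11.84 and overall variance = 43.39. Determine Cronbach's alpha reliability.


alpha = (k/(k-1)) * (1 - sum(si^2)/s_total^2)
= (7/6) * (1 - 11.84/43.39)
alpha = 0.8483

0.8483


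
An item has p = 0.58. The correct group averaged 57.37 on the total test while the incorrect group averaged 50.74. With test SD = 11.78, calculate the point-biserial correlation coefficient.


q = 1 - p = 0.42
rpb = ((M1 - M0) / SD) * sqrt(p * q)
rpb = ((57.37 - 50.74) / 11.78) * sqrt(0.58 * 0.42)
rpb = 0.2778

0.2778


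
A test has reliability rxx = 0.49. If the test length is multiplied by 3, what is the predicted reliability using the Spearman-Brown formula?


r_new = (n * rxx) / (1 + (n-1) * rxx)
r_new = (3 * 0.49) / (1 + 2 * 0.49)
r_new = 1.47 / 1.98
r_new = 0.7424

0.7424


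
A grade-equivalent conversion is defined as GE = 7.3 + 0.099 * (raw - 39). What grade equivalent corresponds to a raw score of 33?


raw - median = 33 - 39 = -6
slope * diff = 0.099 * -6 = -0.594
GE = 7.3 + -0.594
GE = 6.706

6.706


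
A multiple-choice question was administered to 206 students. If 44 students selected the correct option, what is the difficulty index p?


Item difficulty p = number correct / total examinees
p = 44 / 206
p = 0.2136

0.2136


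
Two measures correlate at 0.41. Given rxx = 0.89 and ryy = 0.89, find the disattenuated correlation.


r_corrected = rxy / sqrt(rxx * ryy)
= 0.41 / sqrt(0.89 * 0.89)
= 0.41 / sqrt(0.7921)
= 0.41 / 0.89
r_corrected = 0.4607

0.4607


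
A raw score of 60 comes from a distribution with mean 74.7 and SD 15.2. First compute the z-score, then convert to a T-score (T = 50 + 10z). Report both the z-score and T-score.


z = (X - mean) / SD = (60 - 74.7) / 15.2
z = -14.7 / 15.2
z = -0.9671
T-score = T = 50 + 10z
Carry z at full precision (z = -14.7 / 15.2) into the conversion:
T-score = 50 + 10 * (-14.7 / 15.2) = 50 + -147 / 15.2
T-score = 50 + -9.6711
T-score = 40.3289

40.3289


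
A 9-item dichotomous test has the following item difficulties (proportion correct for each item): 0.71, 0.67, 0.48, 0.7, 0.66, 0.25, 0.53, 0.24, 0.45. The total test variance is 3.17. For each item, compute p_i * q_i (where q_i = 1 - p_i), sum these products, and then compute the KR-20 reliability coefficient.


For each item, compute p_i * q_i:
  Item 1: 0.71 * 0.29 = 0.2059
  Item 2: 0.67 * 0.33 = 0.2211
  Item 3: 0.48 * 0.52 = 0.2496
  Item 4: 0.7 * 0.3 = 0.21
  Item 5: 0.66 * 0.34 = 0.2244
  Item 6: 0.25 * 0.75 = 0.1875
  Item 7: 0.53 * 0.47 = 0.2491
  Item 8: 0.24 * 0.76 = 0.1824
  Item 9: 0.45 * 0.55 = 0.2475
Sum(p_i * q_i) = 0.2059 + 0.2211 + 0.2496 + 0.21 + 0.2244 + 0.1875 + 0.2491 + 0.1824 + 0.2475 = 1.9775
KR-20 = (k/(k-1)) * (1 - Sum(p_i*q_i) / Var_total)
= (9/8) * (1 - 1.9775/3.17)
= 1.125 * 0.3762
KR-20 = 0.4232

0.4232


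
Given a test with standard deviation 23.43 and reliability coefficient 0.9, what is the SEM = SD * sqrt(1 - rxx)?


SEM = SD * sqrt(1 - rxx)
SEM = 23.43 * sqrt(1 - 0.9)
SEM = 23.43 * sqrt(0.1) = 23.43 * 0.316228
SEM = 7.4092

7.4092


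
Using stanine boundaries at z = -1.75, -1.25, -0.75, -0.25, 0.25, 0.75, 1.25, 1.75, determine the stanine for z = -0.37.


Stanine boundaries: [-1.75, -1.25, -0.75, -0.25, 0.25, 0.75, 1.25, 1.75]
z = -0.37
Check each boundary:
  z >= -1.75 -> could be stanine 2
  z >= -1.25 -> could be stanine 3
  z >= -0.75 -> could be stanine 4
  z < -0.25
  z < 0.25
  z < 0.75
  z < 1.25
  z < 1.75
Highest qualifying boundary gives stanine = 4

4


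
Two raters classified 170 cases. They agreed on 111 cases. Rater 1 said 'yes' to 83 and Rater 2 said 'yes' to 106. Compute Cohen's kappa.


P_o = 111/170 = 0.652941
P_e = (83*106 + 87*64) / 28900 = 0.497093
kappa = (P_o - P_e) / (1 - P_e)
kappa = (0.652941 - 0.497093) / (1 - 0.497093)
kappa = 0.3099

0.3099


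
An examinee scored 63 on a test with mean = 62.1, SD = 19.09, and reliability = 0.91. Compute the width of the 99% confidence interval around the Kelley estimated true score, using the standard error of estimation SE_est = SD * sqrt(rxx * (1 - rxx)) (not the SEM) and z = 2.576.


True score estimate = 0.91*63 + 0.09*62.1 = 62.919
SE_est = SD * sqrt(rxx * (1 - rxx)) = 19.09 * sqrt(0.91 * 0.09) = 19.09 * sqrt(0.0819) = 5.46321
CI = T_est +/- z * SE_est, so width = 2 * z * SE_est = 2 * 2.576 * 5.46321
Width = 28.1465

28.1465


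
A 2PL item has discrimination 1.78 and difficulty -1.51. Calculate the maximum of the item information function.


For 2PL, max info at theta = b = -1.51
I_max = a^2 / 4 = 1.78^2 / 4
= 3.1684 / 4
I_max = 0.7921

0.7921


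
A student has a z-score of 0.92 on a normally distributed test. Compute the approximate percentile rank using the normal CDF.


CDF(z) = 0.5 * (1 + erf(z/sqrt(2)))
erf(0.6505) = 0.6424
CDF = 0.8212
Percentile rank = 0.8212 * 100 = 82.12

82.12


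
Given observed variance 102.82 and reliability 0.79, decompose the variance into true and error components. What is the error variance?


var_true = rxx * var_obs = 0.79 * 102.82 = 81.2278
var_error = var_obs - var_true
var_error = 102.82 - 81.2278
var_error = 21.5922

21.5922


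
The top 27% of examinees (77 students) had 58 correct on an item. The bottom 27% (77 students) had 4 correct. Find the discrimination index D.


p_upper = 58/77 = 0.7532
p_lower = 4/77 = 0.0519
D = 0.7532 - 0.0519 = 0.7013

0.7013


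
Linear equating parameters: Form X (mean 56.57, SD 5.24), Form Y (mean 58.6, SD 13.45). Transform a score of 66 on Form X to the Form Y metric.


slope = SD_Y / SD_X = 13.45 / 5.24 ~ 2.5668
intercept = mean_Y - slope * mean_X = 58.6 - (13.45 / 5.24) * 56.57 ~ -86.6035
Y = slope * X + intercept. To avoid rounding drift from the rounded slope/intercept, evaluate the equivalent form Y = mean_Y + SD_Y * (X - mean_X) / SD_X at full precision:
Y = 58.6 + 13.45 * (66 - 56.57) / 5.24
Y = 58.6 + 13.45 * 9.43 / 5.24
Y = 58.6 + 126.8335 / 5.24
Y = 58.6 + 24.2049
Y = 82.8049

82.8049


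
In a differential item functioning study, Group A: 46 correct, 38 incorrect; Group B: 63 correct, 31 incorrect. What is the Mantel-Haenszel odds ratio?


Odds_A = 46/38 = 1.2105
Odds_B = 63/31 = 2.0323
OR = Odds_A / Odds_B = 1.2105 / 2.0323
Exactly, OR = (46 * 31) / (38 * 63) = 1426 / 2394
OR = 0.5957

0.5957


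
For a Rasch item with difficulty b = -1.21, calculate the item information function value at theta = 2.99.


P = 1/(1+exp(-(2.99--1.21))) = 0.9852
I = P*(1-P) = 0.9852 * 0.0148
I = 0.0146

0.0146


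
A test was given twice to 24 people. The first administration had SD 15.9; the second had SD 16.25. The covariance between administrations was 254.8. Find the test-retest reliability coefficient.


r = cov(X,Y) / (SD_X * SD_Y)
r = 254.8 / (15.9 * 16.25)
r = 254.8 / 258.375
r = 0.9862

0.9862


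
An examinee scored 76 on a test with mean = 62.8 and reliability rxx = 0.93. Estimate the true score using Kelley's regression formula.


T_est = rxx * X + (1 - rxx) * mean
T_est = 0.93 * 76 + 0.07 * 62.8
T_est = 70.68 + 4.396
T_est = 75.076

75.076


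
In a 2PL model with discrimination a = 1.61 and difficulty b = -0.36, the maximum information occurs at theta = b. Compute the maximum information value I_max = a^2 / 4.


For 2PL, max info at theta = b = -0.36
I_max = a^2 / 4 = 1.61^2 / 4
= 2.5921 / 4
I_max = 0.648

0.648


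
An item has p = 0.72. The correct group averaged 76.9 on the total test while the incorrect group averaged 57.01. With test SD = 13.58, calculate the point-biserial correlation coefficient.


q = 1 - p = 0.28
rpb = ((M1 - M0) / SD) * sqrt(p * q)
rpb = ((76.9 - 57.01) / 13.58) * sqrt(0.72 * 0.28)
rpb = 0.6576

0.6576


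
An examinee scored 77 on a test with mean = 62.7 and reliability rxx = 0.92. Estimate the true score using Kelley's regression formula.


T_est = rxx * X + (1 - rxx) * mean
T_est = 0.92 * 77 + 0.08 * 62.7
T_est = 70.84 + 5.016
T_est = 75.856

75.856


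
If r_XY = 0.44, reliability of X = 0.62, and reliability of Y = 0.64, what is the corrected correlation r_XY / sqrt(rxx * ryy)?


r_corrected = rxy / sqrt(rxx * ryy)
= 0.44 / sqrt(0.62 * 0.64)
= 0.44 / sqrt(0.3968)
= 0.44 / 0.629921
r_corrected = 0.6985

0.6985


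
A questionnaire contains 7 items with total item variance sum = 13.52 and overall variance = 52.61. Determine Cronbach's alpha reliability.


alpha = (k/(k-1)) * (1 - sum(si^2)/s_total^2)
= (7/6) * (1 - 13.52/52.61)
alpha = 0.8669

0.8669


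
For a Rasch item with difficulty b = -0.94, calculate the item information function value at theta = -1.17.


P = 1/(1+exp(-(-1.17--0.94))) = 0.4428
I = P*(1-P) = 0.4428 * 0.5572
I = 0.2467

0.2467


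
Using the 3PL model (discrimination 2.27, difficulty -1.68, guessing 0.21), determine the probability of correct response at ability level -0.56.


logit = 2.27*(-0.56 - -1.68) = 2.5424
P* = 1/(1 + exp(-2.5424)) = 0.9271
P = 0.21 + (1 - 0.21) * 0.9271
P = 0.9424

0.9424


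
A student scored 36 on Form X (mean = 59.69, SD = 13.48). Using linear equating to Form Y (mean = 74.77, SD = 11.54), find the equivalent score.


slope = SD_Y / SD_X = 11.54 / 13.48 ~ 0.8561
intercept = mean_Y - slope * mean_X = 74.77 - (11.54 / 13.48) * 59.69 ~ 23.6704
Y = slope * X + intercept. To avoid rounding drift from the rounded slope/intercept, evaluate the equivalent form Y = mean_Y + SD_Y * (X - mean_X) / SD_X at full precision:
Y = 74.77 + 11.54 * (36 - 59.69) / 13.48
Y = 74.77 - 11.54 * 23.69 / 13.48
Y = 74.77 - 273.3826 / 13.48
Y = 74.77 - 20.2806
Y = 54.4894

54.4894


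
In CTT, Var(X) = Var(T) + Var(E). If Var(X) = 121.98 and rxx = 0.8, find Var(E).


var_true = rxx * var_obs = 0.8 * 121.98 = 97.584
var_error = var_obs - var_true
var_error = 121.98 - 97.584
var_error = 24.396

24.396


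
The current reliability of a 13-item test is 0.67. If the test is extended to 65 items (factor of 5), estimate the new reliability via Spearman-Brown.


r_new = (n * rxx) / (1 + (n-1) * rxx)
r_new = (5 * 0.67) / (1 + 4 * 0.67)
r_new = 3.35 / 3.68
r_new = 0.9103

0.9103


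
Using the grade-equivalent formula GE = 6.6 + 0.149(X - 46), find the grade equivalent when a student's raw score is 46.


raw - median = 46 - 46 = 0
slope * diff = 0.149 * 0 = 0.0
GE = 6.6 + 0.0
GE = 6.6

6.6


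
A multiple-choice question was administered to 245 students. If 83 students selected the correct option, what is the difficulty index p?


Item difficulty p = number correct / total examinees
p = 83 / 245
p = 0.3388

0.3388


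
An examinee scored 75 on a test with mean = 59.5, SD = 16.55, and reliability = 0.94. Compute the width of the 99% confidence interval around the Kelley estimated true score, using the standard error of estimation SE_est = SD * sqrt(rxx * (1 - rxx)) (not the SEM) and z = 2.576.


True score estimate = 0.94*75 + 0.06*59.5 = 74.07
SE_est = SD * sqrt(rxx * (1 - rxx)) = 16.55 * sqrt(0.94 * 0.06) = 16.55 * sqrt(0.0564) = 3.930407
CI = T_est +/- z * SE_est, so width = 2 * z * SE_est = 2 * 2.576 * 3.930407
Width = 20.2495

20.2495


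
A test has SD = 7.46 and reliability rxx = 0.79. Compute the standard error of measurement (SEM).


SEM = SD * sqrt(1 - rxx)
SEM = 7.46 * sqrt(1 - 0.79)
SEM = 7.46 * sqrt(0.21) = 7.46 * 0.458258
SEM = 3.4186

3.4186


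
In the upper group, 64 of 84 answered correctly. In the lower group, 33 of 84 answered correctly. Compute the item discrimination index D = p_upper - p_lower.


p_upper = 64/84 = 0.7619
p_lower = 33/84 = 0.3929
D = 0.7619 - 0.3929 = 0.369

0.369


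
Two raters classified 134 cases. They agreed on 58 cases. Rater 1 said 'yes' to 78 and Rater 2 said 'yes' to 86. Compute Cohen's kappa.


P_o = 58/134 = 0.432836
P_e = (78*86 + 56*48) / 17956 = 0.523279
kappa = (P_o - P_e) / (1 - P_e)
kappa = (0.432836 - 0.523279) / (1 - 0.523279)
kappa = -0.1897

-0.1897


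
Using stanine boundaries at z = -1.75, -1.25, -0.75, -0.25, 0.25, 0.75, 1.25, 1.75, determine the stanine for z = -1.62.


Stanine boundaries: [-1.75, -1.25, -0.75, -0.25, 0.25, 0.75, 1.25, 1.75]
z = -1.62
Check each boundary:
  z >= -1.75 -> could be stanine 2
  z < -1.25
  z < -0.75
  z < -0.25
  z < 0.25
  z < 0.75
  z < 1.25
  z < 1.75
Highest qualifying boundary gives stanine = 2

2


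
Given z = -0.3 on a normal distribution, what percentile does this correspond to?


CDF(z) = 0.5 * (1 + erf(z/sqrt(2)))
erf(-0.2121) = -0.2358
CDF = 0.3821
Percentile rank = 0.3821 * 100 = 38.21

38.21


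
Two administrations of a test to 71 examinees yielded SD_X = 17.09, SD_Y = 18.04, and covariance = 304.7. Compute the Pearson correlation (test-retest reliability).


r = cov(X,Y) / (SD_X * SD_Y)
r = 304.7 / (17.09 * 18.04)
r = 304.7 / 308.3036
r = 0.9883

0.9883


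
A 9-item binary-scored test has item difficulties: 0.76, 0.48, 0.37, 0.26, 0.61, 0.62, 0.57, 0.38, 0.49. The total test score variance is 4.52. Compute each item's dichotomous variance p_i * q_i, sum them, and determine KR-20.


For each item, compute p_i * q_i:
  Item 1: 0.76 * 0.24 = 0.1824
  Item 2: 0.48 * 0.52 = 0.2496
  Item 3: 0.37 * 0.63 = 0.2331
  Item 4: 0.26 * 0.74 = 0.1924
  Item 5: 0.61 * 0.39 = 0.2379
  Item 6: 0.62 * 0.38 = 0.2356
  Item 7: 0.57 * 0.43 = 0.2451
  Item 8: 0.38 * 0.62 = 0.2356
  Item 9: 0.49 * 0.51 = 0.2499
Sum(p_i * q_i) = 0.1824 + 0.2496 + 0.2331 + 0.1924 + 0.2379 + 0.2356 + 0.2451 + 0.2356 + 0.2499 = 2.0616
KR-20 = (k/(k-1)) * (1 - Sum(p_i*q_i) / Var_total)
= (9/8) * (1 - 2.0616/4.52)
= 1.125 * 0.5439
KR-20 = 0.6119

0.6119


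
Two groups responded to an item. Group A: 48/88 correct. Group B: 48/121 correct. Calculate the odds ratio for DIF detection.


Odds_A = 48/40 = 1.2
Odds_B = 48/73 = 0.6575
OR = Odds_A / Odds_B = 1.2 / 0.6575
Exactly, OR = (48 * 73) / (40 * 48) = 3504 / 1920
OR = 1.825

1.825


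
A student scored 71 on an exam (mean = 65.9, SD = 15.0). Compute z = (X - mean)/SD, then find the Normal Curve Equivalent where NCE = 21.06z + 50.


z = (X - mean) / SD = (71 - 65.9) / 15.0
z = 5.1 / 15.0
z = 0.34
NCE = NCE = 21.06z + 50
Carry z at full precision (z = 5.1 / 15.0) into the conversion:
NCE = 21.06 * (5.1 / 15.0) + 50 = 107.406 / 15.0 + 50
NCE = 7.1604 + 50
NCE = 57.1604

57.1604


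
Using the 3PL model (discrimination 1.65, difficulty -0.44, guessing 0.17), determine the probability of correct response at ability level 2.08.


logit = 1.65*(2.08 - -0.44) = 4.158
P* = 1/(1 + exp(-4.158)) = 0.9846
P = 0.17 + (1 - 0.17) * 0.9846
P = 0.9872

0.9872


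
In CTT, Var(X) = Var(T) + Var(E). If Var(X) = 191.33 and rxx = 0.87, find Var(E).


var_true = rxx * var_obs = 0.87 * 191.33 = 166.4571
var_error = var_obs - var_true
var_error = 191.33 - 166.4571
var_error = 24.8729

24.8729


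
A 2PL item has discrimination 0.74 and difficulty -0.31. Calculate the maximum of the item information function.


For 2PL, max info at theta = b = -0.31
I_max = a^2 / 4 = 0.74^2 / 4
= 0.5476 / 4
I_max = 0.1369

0.1369


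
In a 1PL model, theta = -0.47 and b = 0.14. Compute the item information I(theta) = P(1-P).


P = 1/(1+exp(-(-0.47-0.14))) = 0.3521
I = P*(1-P) = 0.3521 * 0.6479
I = 0.2281

0.2281


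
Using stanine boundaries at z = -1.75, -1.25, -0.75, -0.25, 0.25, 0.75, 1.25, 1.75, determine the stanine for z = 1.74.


Stanine boundaries: [-1.75, -1.25, -0.75, -0.25, 0.25, 0.75, 1.25, 1.75]
z = 1.74
Check each boundary:
  z >= -1.75 -> could be stanine 2
  z >= -1.25 -> could be stanine 3
  z >= -0.75 -> could be stanine 4
  z >= -0.25 -> could be stanine 5
  z >= 0.25 -> could be stanine 6
  z >= 0.75 -> could be stanine 7
  z >= 1.25 -> could be stanine 8
  z < 1.75
Highest qualifying boundary gives stanine = 8

8


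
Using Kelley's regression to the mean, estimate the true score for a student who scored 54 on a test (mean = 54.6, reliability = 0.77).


T_est = rxx * X + (1 - rxx) * mean
T_est = 0.77 * 54 + 0.23 * 54.6
T_est = 41.58 + 12.558
T_est = 54.138

54.138


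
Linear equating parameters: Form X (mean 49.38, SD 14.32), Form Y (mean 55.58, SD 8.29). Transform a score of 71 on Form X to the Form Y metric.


slope = SD_Y / SD_X = 8.29 / 14.32 ~ 0.5789
intercept = mean_Y - slope * mean_X = 55.58 - (8.29 / 14.32) * 49.38 ~ 26.9934
Y = slope * X + intercept. To avoid rounding drift from the rounded slope/intercept, evaluate the equivalent form Y = mean_Y + SD_Y * (X - mean_X) / SD_X at full precision:
Y = 55.58 + 8.29 * (71 - 49.38) / 14.32
Y = 55.58 + 8.29 * 21.62 / 14.32
Y = 55.58 + 179.2298 / 14.32
Y = 55.58 + 12.516
Y = 68.096

68.096


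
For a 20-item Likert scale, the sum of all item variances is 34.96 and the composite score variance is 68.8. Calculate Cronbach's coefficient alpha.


alpha = (k/(k-1)) * (1 - sum(si^2)/s_total^2)
= (20/19) * (1 - 34.96/68.8)
alpha = 0.5177

0.5177


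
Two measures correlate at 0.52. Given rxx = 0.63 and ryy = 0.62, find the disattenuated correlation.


r_corrected = rxy / sqrt(rxx * ryy)
= 0.52 / sqrt(0.63 * 0.62)
= 0.52 / sqrt(0.3906)
= 0.52 / 0.62498
r_corrected = 0.832

0.832


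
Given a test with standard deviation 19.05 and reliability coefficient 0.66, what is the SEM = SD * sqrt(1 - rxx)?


SEM = SD * sqrt(1 - rxx)
SEM = 19.05 * sqrt(1 - 0.66)
SEM = 19.05 * sqrt(0.34) = 19.05 * 0.583095
SEM = 11.108

11.108


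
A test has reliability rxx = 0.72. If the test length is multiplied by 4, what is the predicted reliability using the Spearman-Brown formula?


r_new = (n * rxx) / (1 + (n-1) * rxx)
r_new = (4 * 0.72) / (1 + 3 * 0.72)
r_new = 2.88 / 3.16
r_new = 0.9114

0.9114


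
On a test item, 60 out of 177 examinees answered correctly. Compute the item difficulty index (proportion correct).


Item difficulty p = number correct / total examinees
p = 60 / 177
p = 0.339

0.339


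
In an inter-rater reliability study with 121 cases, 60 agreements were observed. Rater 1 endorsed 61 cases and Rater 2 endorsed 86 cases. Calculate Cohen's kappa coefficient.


P_o = 60/121 = 0.495868
P_e = (61*86 + 60*35) / 14641 = 0.501742
kappa = (P_o - P_e) / (1 - P_e)
kappa = (0.495868 - 0.501742) / (1 - 0.501742)
kappa = -0.0118

-0.0118


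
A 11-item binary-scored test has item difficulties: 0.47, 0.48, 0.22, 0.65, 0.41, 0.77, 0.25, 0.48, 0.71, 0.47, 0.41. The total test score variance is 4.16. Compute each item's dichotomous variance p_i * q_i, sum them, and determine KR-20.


For each item, compute p_i * q_i:
  Item 1: 0.47 * 0.53 = 0.2491
  Item 2: 0.48 * 0.52 = 0.2496
  Item 3: 0.22 * 0.78 = 0.1716
  Item 4: 0.65 * 0.35 = 0.2275
  Item 5: 0.41 * 0.59 = 0.2419
  Item 6: 0.77 * 0.23 = 0.1771
  Item 7: 0.25 * 0.75 = 0.1875
  Item 8: 0.48 * 0.52 = 0.2496
  Item 9: 0.71 * 0.29 = 0.2059
  Item 10: 0.47 * 0.53 = 0.2491
  Item 11: 0.41 * 0.59 = 0.2419
Sum(p_i * q_i) = 0.2491 + 0.2496 + 0.1716 + 0.2275 + 0.2419 + 0.1771 + 0.1875 + 0.2496 + 0.2059 + 0.2491 + 0.2419 = 2.4508
KR-20 = (k/(k-1)) * (1 - Sum(p_i*q_i) / Var_total)
= (11/10) * (1 - 2.4508/4.16)
= 1.1 * 0.4109
KR-20 = 0.452

0.452


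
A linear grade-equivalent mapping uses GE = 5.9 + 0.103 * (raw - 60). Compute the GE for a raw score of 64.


raw - median = 64 - 60 = 4
slope * diff = 0.103 * 4 = 0.412
GE = 5.9 + 0.412
GE = 6.312

6.312


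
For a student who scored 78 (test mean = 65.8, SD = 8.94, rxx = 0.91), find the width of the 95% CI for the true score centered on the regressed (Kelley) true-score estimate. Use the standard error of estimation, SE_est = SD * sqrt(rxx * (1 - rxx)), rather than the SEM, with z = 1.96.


True score estimate = 0.91*78 + 0.09*65.8 = 76.902
SE_est = SD * sqrt(rxx * (1 - rxx)) = 8.94 * sqrt(0.91 * 0.09) = 8.94 * sqrt(0.0819) = 2.558465
CI = T_est +/- z * SE_est, so width = 2 * z * SE_est = 2 * 1.96 * 2.558465
Width = 10.0292

10.0292


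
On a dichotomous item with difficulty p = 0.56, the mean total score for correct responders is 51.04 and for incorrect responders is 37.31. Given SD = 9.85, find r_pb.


q = 1 - p = 0.44
rpb = ((M1 - M0) / SD) * sqrt(p * q)
rpb = ((51.04 - 37.31) / 9.85) * sqrt(0.56 * 0.44)
rpb = 0.6919

0.6919


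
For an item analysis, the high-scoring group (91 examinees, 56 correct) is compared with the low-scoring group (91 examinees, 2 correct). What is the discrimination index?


p_upper = 56/91 = 0.6154
p_lower = 2/91 = 0.022
D = 0.6154 - 0.022 = 0.5934

0.5934


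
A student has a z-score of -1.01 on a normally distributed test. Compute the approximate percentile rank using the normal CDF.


CDF(z) = 0.5 * (1 + erf(z/sqrt(2)))
erf(-0.7142) = -0.6875
CDF = 0.1562
Percentile rank = 0.1562 * 100 = 15.62

15.62


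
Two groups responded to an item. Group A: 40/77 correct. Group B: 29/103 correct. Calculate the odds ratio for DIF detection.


Odds_A = 40/37 = 1.0811
Odds_B = 29/74 = 0.3919
OR = Odds_A / Odds_B = 1.0811 / 0.3919
Exactly, OR = (40 * 74) / (37 * 29) = 2960 / 1073
OR = 2.7586

2.7586


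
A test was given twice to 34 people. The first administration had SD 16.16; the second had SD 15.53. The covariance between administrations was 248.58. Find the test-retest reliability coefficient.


r = cov(X,Y) / (SD_X * SD_Y)
r = 248.58 / (16.16 * 15.53)
r = 248.58 / 250.9648
r = 0.9905

0.9905


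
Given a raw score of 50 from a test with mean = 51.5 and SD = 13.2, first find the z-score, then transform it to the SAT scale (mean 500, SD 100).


z = (X - mean) / SD = (50 - 51.5) / 13.2
z = -1.5 / 13.2
z = -0.1136
SAT-scale = SAT = 500 + 100z
Carry z at full precision (z = -1.5 / 13.2) into the conversion:
SAT-scale = 500 + 100 * (-1.5 / 13.2) = 500 + -150 / 13.2
SAT-scale = 500 + -11.3636
SAT-scale = 488.6364

488.6364
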